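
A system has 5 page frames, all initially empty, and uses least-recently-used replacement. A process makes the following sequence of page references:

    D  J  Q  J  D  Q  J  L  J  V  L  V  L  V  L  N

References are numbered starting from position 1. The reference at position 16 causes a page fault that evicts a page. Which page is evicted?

pos 1: D -> fault, frames (D)
pos 2: J -> fault, frames (D J)
pos 3: Q -> fault, frames (D J Q)
pos 4: J -> hit
pos 5: D -> hit
pos 6: Q -> hit
pos 7: J -> hit
pos 8: L -> fault, frames (D Q J L)
pos 9: J -> hit
pos 10: V -> fault, frames (D Q L J V)
pos 11: L -> hit
pos 12: V -> hit
pos 13: L -> hit
pos 14: V -> hit
pos 15: L -> hit
pos 16: N -> fault, evict D, frames (Q J V L N)
At position 16, page D is evicted.

D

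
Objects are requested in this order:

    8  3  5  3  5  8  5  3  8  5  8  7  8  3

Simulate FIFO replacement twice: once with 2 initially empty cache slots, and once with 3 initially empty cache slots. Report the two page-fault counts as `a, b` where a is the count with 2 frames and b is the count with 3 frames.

2 frames: F F F . . F . F . F F F . F → 9 faults.
3 frames: F F F . . . . . . . . F F F → 6 faults.
6 < 9: adding a frame reduced faults, as is typical.

9, 6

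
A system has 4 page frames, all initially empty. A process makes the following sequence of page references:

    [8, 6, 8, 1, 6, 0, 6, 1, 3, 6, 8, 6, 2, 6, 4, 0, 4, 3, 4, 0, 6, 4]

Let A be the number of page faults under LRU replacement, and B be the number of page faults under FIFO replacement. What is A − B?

Under LRU: F F . F . F . . F . F . F . F F . F . . . . → 10 faults.
Under FIFO: F F . F . F . . F . F F F . F F . F . . F . → 12 faults.
A − B = 10 − 12 = -2.

-2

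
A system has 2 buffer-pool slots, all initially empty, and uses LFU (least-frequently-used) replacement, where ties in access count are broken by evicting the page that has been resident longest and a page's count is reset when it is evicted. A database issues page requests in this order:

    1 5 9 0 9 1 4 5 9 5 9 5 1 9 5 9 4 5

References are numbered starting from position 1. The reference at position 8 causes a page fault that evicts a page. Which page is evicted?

4

pos 1: 1 -> fault, frames [1]
pos 2: 5 -> fault, frames [1, 5]
pos 3: 9 -> fault, evict 1, frames [5, 9]
pos 4: 0 -> fault, evict 5, frames [9, 0]
pos 5: 9 -> hit
pos 6: 1 -> fault, evict 0, frames [9, 1]
pos 7: 4 -> fault, evict 1, frames [9, 4]
pos 8: 5 -> fault, evict 4, frames [9, 5]
At position 8, page 4 is evicted.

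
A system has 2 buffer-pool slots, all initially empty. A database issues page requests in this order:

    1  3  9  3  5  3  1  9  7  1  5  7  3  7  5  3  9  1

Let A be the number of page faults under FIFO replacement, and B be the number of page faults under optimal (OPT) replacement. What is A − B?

3

Under FIFO: F F F . F F F F F F F F F . F . F F → 15 faults.
Under OPT: F F F . F . F F F . F . F . F . F F → 12 faults.
A − B = 15 − 12 = 3.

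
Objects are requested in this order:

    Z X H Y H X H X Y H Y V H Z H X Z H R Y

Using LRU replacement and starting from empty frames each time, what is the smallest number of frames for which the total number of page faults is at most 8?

f=1: 20 faults
f=2: 15 faults
f=3: 9 faults
f=4: 9 faults
f=5: 7 faults
f=6: 6 faults
Smallest f with faults ≤ 8 is 5.

5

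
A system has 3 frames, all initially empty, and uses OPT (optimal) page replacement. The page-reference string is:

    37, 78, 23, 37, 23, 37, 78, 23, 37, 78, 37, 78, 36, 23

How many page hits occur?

37 -> miss, frames [37]
78 -> miss, frames [37, 78]
23 -> miss, frames [37, 78, 23]
37 -> hit
23 -> hit
37 -> hit
78 -> hit
23 -> hit
37 -> hit
78 -> hit
37 -> hit
78 -> hit
36 -> miss, evict 78, frames [37, 23, 36]
23 -> hit
Hits: 10.

10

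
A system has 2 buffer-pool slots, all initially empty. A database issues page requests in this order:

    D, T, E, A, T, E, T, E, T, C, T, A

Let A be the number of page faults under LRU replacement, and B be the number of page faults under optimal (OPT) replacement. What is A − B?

1

Under LRU: F F F F F F . . . F . F → 8 faults.
Under OPT: F F F F . F . . . F . F → 7 faults.
A − B = 8 − 7 = 1.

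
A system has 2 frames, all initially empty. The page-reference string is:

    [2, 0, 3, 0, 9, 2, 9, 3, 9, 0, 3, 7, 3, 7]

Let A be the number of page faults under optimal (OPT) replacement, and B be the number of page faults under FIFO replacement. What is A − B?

-2

Under OPT: F F F . F F . F . F . F . . → 8 faults.
Under FIFO: F F F . F F . F F F F F . . → 10 faults.
A − B = 8 − 10 = -2.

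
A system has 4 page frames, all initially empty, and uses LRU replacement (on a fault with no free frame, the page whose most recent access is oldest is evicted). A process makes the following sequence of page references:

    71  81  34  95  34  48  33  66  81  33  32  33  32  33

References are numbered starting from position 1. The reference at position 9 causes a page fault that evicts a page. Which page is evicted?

34

pos 1: 71 -> miss, frames [71]
pos 2: 81 -> miss, frames [71, 81]
pos 3: 34 -> miss, frames [71, 81, 34]
pos 4: 95 -> miss, frames [71, 81, 34, 95]
pos 5: 34 -> hit
pos 6: 48 -> miss, evict 71, frames [81, 95, 34, 48]
pos 7: 33 -> miss, evict 81, frames [95, 34, 48, 33]
pos 8: 66 -> miss, evict 95, frames [34, 48, 33, 66]
pos 9: 81 -> miss, evict 34, frames [48, 33, 66, 81]
At position 9, page 34 is evicted.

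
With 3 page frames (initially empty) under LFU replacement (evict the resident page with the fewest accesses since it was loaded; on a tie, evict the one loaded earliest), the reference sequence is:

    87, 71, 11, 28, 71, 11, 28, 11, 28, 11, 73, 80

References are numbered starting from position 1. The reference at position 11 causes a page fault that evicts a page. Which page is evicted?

71

pos 1: 87: miss, frames (87)
pos 2: 71: miss, frames (87 71)
pos 3: 11: miss, frames (87 71 11)
pos 4: 28: miss, evict 87, frames (71 11 28)
pos 5: 71: hit
pos 6: 11: hit
pos 7: 28: hit
pos 8: 11: hit
pos 9: 28: hit
pos 10: 11: hit
pos 11: 73: miss, evict 71, frames (11 28 73)
At position 11, page 71 is evicted.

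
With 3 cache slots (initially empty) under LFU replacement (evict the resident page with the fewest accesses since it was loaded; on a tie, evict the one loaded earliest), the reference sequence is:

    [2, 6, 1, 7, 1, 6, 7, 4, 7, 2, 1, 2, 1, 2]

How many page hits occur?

2: fault, frames (2)
6: fault, frames (2 6)
1: fault, frames (2 6 1)
7: fault, evict 2, frames (6 1 7)
1: hit
6: hit
7: hit
4: fault, evict 6, frames (1 7 4)
7: hit
2: fault, evict 4, frames (1 7 2)
1: hit
2: hit
1: hit
2: hit
Hits: 8.

8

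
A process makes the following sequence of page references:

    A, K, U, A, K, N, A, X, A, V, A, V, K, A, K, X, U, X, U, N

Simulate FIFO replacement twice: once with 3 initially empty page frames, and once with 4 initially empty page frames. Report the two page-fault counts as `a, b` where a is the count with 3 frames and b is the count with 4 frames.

12, 11

3 frames: F F F . . F F F . F . . F F . F F . . F → 12 faults.
4 frames: F F F . . F . F F F . . F . . . F F . F → 11 faults.
11 < 12: adding a frame reduced faults, as is typical.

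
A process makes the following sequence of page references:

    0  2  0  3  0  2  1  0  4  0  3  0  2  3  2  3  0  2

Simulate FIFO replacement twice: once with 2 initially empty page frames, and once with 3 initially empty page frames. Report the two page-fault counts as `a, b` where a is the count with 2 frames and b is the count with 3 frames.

14, 9

2 frames: F F . F F F F F F . F F F F . . F F → 14 faults.
3 frames: F F . F . . F F F . F . F . . . F . → 9 faults.
9 < 14: adding a frame reduced faults, as is typical.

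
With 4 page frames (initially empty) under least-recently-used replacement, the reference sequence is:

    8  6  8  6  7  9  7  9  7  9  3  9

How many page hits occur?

7

8 → fault, frames [8]
6 → fault, frames [8, 6]
8 → hit
6 → hit
7 → fault, frames [8, 6, 7]
9 → fault, frames [8, 6, 7, 9]
7 → hit
9 → hit
7 → hit
9 → hit
3 → fault, evict 8, frames [6, 7, 9, 3]
9 → hit
Hits: 7.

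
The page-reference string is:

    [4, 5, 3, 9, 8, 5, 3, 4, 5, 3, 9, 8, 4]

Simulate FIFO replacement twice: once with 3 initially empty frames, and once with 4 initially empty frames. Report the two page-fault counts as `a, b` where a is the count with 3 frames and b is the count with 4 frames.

10, 11

3 frames: F F F F F F F F . . F F . → 10 faults.
4 frames: F F F F F . . F F F F F F → 11 faults.
11 > 10: adding a frame increased faults — Belady's anomaly.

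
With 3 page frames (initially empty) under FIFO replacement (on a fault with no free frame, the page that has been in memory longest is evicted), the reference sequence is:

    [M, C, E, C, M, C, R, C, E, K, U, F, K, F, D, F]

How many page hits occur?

M → fault, frames [M]
C → fault, frames [M, C]
E → fault, frames [M, C, E]
C → hit
M → hit
C → hit
R → fault, evict M, frames [C, E, R]
C → hit
E → hit
K → fault, evict C, frames [E, R, K]
U → fault, evict E, frames [R, K, U]
F → fault, evict R, frames [K, U, F]
K → hit
F → hit
D → fault, evict K, frames [U, F, D]
F → hit
Hits: 8.

8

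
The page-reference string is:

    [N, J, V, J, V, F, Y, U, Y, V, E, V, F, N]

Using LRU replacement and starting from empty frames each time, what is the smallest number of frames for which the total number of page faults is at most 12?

2

f=1: 14 faults
f=2: 10 faults
f=3: 10 faults
f=4: 9 faults
f=5: 8 faults
f=6: 8 faults
f=7: 7 faults
Smallest f with faults ≤ 12 is 2.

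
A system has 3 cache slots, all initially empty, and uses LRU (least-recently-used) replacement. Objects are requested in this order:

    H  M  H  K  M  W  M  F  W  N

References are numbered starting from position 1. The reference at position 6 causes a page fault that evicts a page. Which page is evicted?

pos 1: H → miss, frames [H]
pos 2: M → miss, frames [H, M]
pos 3: H → hit
pos 4: K → miss, frames [M, H, K]
pos 5: M → hit
pos 6: W → miss, evict H, frames [K, M, W]
At position 6, page H is evicted.

H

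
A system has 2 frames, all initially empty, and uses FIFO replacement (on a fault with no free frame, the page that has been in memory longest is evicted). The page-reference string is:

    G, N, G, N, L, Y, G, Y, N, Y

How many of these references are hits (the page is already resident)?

3

G: miss, frames (G)
N: miss, frames (G N)
G: hit
N: hit
L: miss, evict G, frames (N L)
Y: miss, evict N, frames (L Y)
G: miss, evict L, frames (Y G)
Y: hit
N: miss, evict Y, frames (G N)
Y: miss, evict G, frames (N Y)
Hits: 3.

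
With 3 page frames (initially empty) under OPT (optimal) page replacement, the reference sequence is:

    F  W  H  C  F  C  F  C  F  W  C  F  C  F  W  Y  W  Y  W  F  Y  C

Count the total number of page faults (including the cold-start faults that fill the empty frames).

F: miss, frames [F]
W: miss, frames [F, W]
H: miss, frames [F, W, H]
C: miss, evict H, frames [F, W, C]
F: hit
C: hit
F: hit
C: hit
F: hit
W: hit
C: hit
F: hit
C: hit
F: hit
W: hit
Y: miss, evict C, frames [F, W, Y]
W: hit
Y: hit
W: hit
F: hit
Y: hit
C: miss, evict Y, frames [F, W, C]
Page faults: 6.

6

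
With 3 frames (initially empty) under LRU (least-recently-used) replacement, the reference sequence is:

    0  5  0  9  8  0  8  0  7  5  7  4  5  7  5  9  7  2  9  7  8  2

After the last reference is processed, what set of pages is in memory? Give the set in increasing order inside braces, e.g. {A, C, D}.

{2, 7, 8}

0: fault, frames {0}
5: fault, frames {0,5}
0: hit
9: fault, frames {5,0,9}
8: fault, evict 5, frames {0,9,8}
0: hit
8: hit
0: hit
7: fault, evict 9, frames {8,0,7}
5: fault, evict 8, frames {0,7,5}
7: hit
4: fault, evict 0, frames {5,7,4}
5: hit
7: hit
5: hit
9: fault, evict 4, frames {7,5,9}
7: hit
2: fault, evict 5, frames {9,7,2}
9: hit
7: hit
8: fault, evict 2, frames {9,7,8}
2: fault, evict 9, frames {7,8,2}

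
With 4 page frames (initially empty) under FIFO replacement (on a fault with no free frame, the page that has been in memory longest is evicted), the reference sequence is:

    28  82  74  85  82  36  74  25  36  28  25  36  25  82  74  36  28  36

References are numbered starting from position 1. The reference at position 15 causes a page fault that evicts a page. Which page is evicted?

36

pos 1: 28 → miss, frames {28}
pos 2: 82 → miss, frames {28,82}
pos 3: 74 → miss, frames {28,82,74}
pos 4: 85 → miss, frames {28,82,74,85}
pos 5: 82 → hit
pos 6: 36 → miss, evict 28, frames {82,74,85,36}
pos 7: 74 → hit
pos 8: 25 → miss, evict 82, frames {74,85,36,25}
pos 9: 36 → hit
pos 10: 28 → miss, evict 74, frames {85,36,25,28}
pos 11: 25 → hit
pos 12: 36 → hit
pos 13: 25 → hit
pos 14: 82 → miss, evict 85, frames {36,25,28,82}
pos 15: 74 → miss, evict 36, frames {25,28,82,74}
At position 15, page 36 is evicted.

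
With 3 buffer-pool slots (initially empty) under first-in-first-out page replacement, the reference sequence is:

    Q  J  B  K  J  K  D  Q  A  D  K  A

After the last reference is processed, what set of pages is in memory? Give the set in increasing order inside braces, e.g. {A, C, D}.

Q → miss, frames [Q]
J → miss, frames [Q, J]
B → miss, frames [Q, J, B]
K → miss, evict Q, frames [J, B, K]
J → hit
K → hit
D → miss, evict J, frames [B, K, D]
Q → miss, evict B, frames [K, D, Q]
A → miss, evict K, frames [D, Q, A]
D → hit
K → miss, evict D, frames [Q, A, K]
A → hit

{A, K, Q}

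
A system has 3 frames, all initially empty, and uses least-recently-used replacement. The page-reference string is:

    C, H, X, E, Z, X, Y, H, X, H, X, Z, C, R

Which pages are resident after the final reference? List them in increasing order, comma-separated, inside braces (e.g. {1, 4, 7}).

C: miss, frames [C]
H: miss, frames [C, H]
X: miss, frames [C, H, X]
E: miss, evict C, frames [H, X, E]
Z: miss, evict H, frames [X, E, Z]
X: hit
Y: miss, evict E, frames [Z, X, Y]
H: miss, evict Z, frames [X, Y, H]
X: hit
H: hit
X: hit
Z: miss, evict Y, frames [H, X, Z]
C: miss, evict H, frames [X, Z, C]
R: miss, evict X, frames [Z, C, R]

{C, R, Z}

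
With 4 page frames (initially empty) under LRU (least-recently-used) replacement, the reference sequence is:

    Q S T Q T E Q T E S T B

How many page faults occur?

Q → miss, frames (Q)
S → miss, frames (Q S)
T → miss, frames (Q S T)
Q → hit
T → hit
E → miss, frames (S Q T E)
Q → hit
T → hit
E → hit
S → hit
T → hit
B → miss, evict Q, frames (E S T B)
Page faults: 5.

5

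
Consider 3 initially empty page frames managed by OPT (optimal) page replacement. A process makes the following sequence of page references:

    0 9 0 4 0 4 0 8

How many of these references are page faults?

4

0: miss, frames (0)
9: miss, frames (0 9)
0: hit
4: miss, frames (0 9 4)
0: hit
4: hit
0: hit
8: miss, evict 4, frames (0 9 8)
Page faults: 4.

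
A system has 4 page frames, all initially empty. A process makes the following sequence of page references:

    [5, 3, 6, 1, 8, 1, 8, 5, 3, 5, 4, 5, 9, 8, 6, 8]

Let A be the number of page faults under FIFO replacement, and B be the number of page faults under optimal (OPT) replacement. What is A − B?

3

Under FIFO: F F F F F . . F F . F . F F F . → 11 faults.
Under OPT: F F F F F . . . . . F . F . F . → 8 faults.
A − B = 11 − 8 = 3.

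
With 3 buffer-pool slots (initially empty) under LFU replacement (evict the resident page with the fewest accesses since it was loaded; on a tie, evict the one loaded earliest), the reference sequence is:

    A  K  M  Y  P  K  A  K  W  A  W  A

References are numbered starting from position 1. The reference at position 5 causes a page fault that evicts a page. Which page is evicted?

pos 1: A → fault, frames (A)
pos 2: K → fault, frames (A K)
pos 3: M → fault, frames (A K M)
pos 4: Y → fault, evict A, frames (K M Y)
pos 5: P → fault, evict K, frames (M Y P)
At position 5, page K is evicted.

K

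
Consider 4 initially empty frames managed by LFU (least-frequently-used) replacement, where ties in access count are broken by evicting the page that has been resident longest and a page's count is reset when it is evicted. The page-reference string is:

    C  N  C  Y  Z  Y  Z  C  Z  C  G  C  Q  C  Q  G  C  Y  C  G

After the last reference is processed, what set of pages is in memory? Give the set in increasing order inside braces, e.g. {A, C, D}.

{C, G, Q, Z}

C -> miss, frames (C)
N -> miss, frames (C N)
C -> hit
Y -> miss, frames (C N Y)
Z -> miss, frames (C N Y Z)
Y -> hit
Z -> hit
C -> hit
Z -> hit
C -> hit
G -> miss, evict N, frames (C Y Z G)
C -> hit
Q -> miss, evict G, frames (C Y Z Q)
C -> hit
Q -> hit
G -> miss, evict Y, frames (C Z Q G)
C -> hit
Y -> miss, evict G, frames (C Z Q Y)
C -> hit
G -> miss, evict Y, frames (C Z Q G)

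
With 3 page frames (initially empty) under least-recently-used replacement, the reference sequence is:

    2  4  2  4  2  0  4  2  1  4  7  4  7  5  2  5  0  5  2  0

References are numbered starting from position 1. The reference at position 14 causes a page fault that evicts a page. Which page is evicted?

1

pos 1: 2 -> miss, frames (2)
pos 2: 4 -> miss, frames (2 4)
pos 3: 2 -> hit
pos 4: 4 -> hit
pos 5: 2 -> hit
pos 6: 0 -> miss, frames (4 2 0)
pos 7: 4 -> hit
pos 8: 2 -> hit
pos 9: 1 -> miss, evict 0, frames (4 2 1)
pos 10: 4 -> hit
pos 11: 7 -> miss, evict 2, frames (1 4 7)
pos 12: 4 -> hit
pos 13: 7 -> hit
pos 14: 5 -> miss, evict 1, frames (4 7 5)
At position 14, page 1 is evicted.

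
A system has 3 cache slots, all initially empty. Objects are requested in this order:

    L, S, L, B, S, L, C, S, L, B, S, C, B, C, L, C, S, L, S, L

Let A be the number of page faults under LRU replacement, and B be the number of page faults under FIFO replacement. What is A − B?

Under LRU: F F . F . . F . . F . F . . F . F . . . → 8 faults.
Under FIFO: F F . F . . F . F . F . F F F . F . . . → 10 faults.
A − B = 8 − 10 = -2.

-2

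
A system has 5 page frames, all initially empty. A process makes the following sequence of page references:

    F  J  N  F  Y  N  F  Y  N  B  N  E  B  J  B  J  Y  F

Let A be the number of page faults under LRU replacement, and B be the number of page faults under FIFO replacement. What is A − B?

Under LRU: F F F . F . . . . F . F . F . . . F → 8 faults.
Under FIFO: F F F . F . . . . F . F . . . . . F → 7 faults.
A − B = 8 − 7 = 1.

1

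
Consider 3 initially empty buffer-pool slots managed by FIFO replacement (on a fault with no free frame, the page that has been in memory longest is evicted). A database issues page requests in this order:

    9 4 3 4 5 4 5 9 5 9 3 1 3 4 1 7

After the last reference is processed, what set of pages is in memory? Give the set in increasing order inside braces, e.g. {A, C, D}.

{3, 4, 7}

9 -> miss, frames [9]
4 -> miss, frames [9, 4]
3 -> miss, frames [9, 4, 3]
4 -> hit
5 -> miss, evict 9, frames [4, 3, 5]
4 -> hit
5 -> hit
9 -> miss, evict 4, frames [3, 5, 9]
5 -> hit
9 -> hit
3 -> hit
1 -> miss, evict 3, frames [5, 9, 1]
3 -> miss, evict 5, frames [9, 1, 3]
4 -> miss, evict 9, frames [1, 3, 4]
1 -> hit
7 -> miss, evict 1, frames [3, 4, 7]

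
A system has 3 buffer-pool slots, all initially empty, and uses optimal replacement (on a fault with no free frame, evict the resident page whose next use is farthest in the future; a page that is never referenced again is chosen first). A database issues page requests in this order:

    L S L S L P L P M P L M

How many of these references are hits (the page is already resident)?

L: fault, frames (L)
S: fault, frames (L S)
L: hit
S: hit
L: hit
P: fault, frames (L S P)
L: hit
P: hit
M: fault, evict S, frames (L P M)
P: hit
L: hit
M: hit
Hits: 8.

8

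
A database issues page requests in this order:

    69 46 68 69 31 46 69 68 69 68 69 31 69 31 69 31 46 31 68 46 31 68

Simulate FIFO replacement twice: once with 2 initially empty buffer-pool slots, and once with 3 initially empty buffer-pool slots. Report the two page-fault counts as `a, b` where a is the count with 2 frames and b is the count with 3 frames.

2 frames: F F F F F F F F . . . F F . . . F F F F F F → 16 faults.
3 frames: F F F . F . F . . . . . . . . . F . F . F . → 8 faults.
8 < 16: adding a frame reduced faults, as is typical.

16, 8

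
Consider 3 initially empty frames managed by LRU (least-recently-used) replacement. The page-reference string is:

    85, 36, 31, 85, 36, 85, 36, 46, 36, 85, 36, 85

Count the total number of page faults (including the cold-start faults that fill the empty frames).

85 -> miss, frames (85)
36 -> miss, frames (85 36)
31 -> miss, frames (85 36 31)
85 -> hit
36 -> hit
85 -> hit
36 -> hit
46 -> miss, evict 31, frames (85 36 46)
36 -> hit
85 -> hit
36 -> hit
85 -> hit
Page faults: 4.

4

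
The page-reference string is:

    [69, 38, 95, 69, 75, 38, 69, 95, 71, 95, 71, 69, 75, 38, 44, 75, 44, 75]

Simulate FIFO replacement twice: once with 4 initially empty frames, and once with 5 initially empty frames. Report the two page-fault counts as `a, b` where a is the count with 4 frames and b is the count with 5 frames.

4 frames: F F F . F . . . F . . F . F F F . . → 9 faults.
5 frames: F F F . F . . . F . . . . . F . . . → 6 faults.
6 < 9: adding a frame reduced faults, as is typical.

9, 6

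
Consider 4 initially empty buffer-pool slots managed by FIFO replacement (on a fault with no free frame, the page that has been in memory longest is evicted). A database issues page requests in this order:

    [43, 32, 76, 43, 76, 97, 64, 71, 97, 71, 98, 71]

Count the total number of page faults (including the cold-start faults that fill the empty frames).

7

43 -> miss, frames (43)
32 -> miss, frames (43 32)
76 -> miss, frames (43 32 76)
43 -> hit
76 -> hit
97 -> miss, frames (43 32 76 97)
64 -> miss, evict 43, frames (32 76 97 64)
71 -> miss, evict 32, frames (76 97 64 71)
97 -> hit
71 -> hit
98 -> miss, evict 76, frames (97 64 71 98)
71 -> hit
Page faults: 7.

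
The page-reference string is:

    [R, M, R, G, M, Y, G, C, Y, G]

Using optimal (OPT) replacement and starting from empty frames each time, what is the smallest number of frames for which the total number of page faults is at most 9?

f=1: 10 faults
f=2: 6 faults
f=3: 5 faults
f=4: 5 faults
f=5: 5 faults
Smallest f with faults ≤ 9 is 2.

2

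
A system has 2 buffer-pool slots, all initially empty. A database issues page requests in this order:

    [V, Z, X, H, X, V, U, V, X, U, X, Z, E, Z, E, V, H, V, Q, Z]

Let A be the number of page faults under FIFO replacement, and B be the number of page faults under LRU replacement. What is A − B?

Under FIFO: F F F F . F F . F . . F F . . F F . F F → 13 faults.
Under LRU: F F F F . F F . F F . F F . . F F . F F → 14 faults.
A − B = 13 − 14 = -1.

-1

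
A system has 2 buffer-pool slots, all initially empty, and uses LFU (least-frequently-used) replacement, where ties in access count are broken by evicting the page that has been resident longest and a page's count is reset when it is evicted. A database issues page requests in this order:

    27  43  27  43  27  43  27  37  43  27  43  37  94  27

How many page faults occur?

6

27: miss, frames (27)
43: miss, frames (27 43)
27: hit
43: hit
27: hit
43: hit
27: hit
37: miss, evict 43, frames (27 37)
43: miss, evict 37, frames (27 43)
27: hit
43: hit
37: miss, evict 43, frames (27 37)
94: miss, evict 37, frames (27 94)
27: hit
Page faults: 6.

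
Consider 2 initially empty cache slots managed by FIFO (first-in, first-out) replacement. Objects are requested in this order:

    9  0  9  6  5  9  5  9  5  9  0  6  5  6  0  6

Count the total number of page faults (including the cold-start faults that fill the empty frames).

9 → miss, frames {9}
0 → miss, frames {9,0}
9 → hit
6 → miss, evict 9, frames {0,6}
5 → miss, evict 0, frames {6,5}
9 → miss, evict 6, frames {5,9}
5 → hit
9 → hit
5 → hit
9 → hit
0 → miss, evict 5, frames {9,0}
6 → miss, evict 9, frames {0,6}
5 → miss, evict 0, frames {6,5}
6 → hit
0 → miss, evict 6, frames {5,0}
6 → miss, evict 5, frames {0,6}
Page faults: 10.

10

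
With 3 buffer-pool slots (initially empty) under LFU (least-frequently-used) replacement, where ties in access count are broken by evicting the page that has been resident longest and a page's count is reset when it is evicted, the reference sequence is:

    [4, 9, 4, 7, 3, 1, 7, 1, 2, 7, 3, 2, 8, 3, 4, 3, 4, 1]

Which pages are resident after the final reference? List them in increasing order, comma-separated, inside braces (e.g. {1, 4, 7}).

4: fault, frames (4)
9: fault, frames (4 9)
4: hit
7: fault, frames (4 9 7)
3: fault, evict 9, frames (4 7 3)
1: fault, evict 7, frames (4 3 1)
7: fault, evict 3, frames (4 1 7)
1: hit
2: fault, evict 7, frames (4 1 2)
7: fault, evict 2, frames (4 1 7)
3: fault, evict 7, frames (4 1 3)
2: fault, evict 3, frames (4 1 2)
8: fault, evict 2, frames (4 1 8)
3: fault, evict 8, frames (4 1 3)
4: hit
3: hit
4: hit
1: hit

{1, 3, 4}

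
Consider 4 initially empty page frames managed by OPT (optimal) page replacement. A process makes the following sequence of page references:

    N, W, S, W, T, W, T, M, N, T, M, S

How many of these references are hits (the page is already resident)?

7

N -> miss, frames [N]
W -> miss, frames [N, W]
S -> miss, frames [N, W, S]
W -> hit
T -> miss, frames [N, W, S, T]
W -> hit
T -> hit
M -> miss, evict W, frames [N, S, T, M]
N -> hit
T -> hit
M -> hit
S -> hit
Hits: 7.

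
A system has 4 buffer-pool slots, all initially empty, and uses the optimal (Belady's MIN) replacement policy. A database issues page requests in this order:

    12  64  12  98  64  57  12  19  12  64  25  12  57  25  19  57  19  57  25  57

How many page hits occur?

14

12 → miss, frames [12]
64 → miss, frames [12, 64]
12 → hit
98 → miss, frames [12, 64, 98]
64 → hit
57 → miss, frames [12, 64, 98, 57]
12 → hit
19 → miss, evict 98, frames [12, 64, 57, 19]
12 → hit
64 → hit
25 → miss, evict 64, frames [12, 57, 19, 25]
12 → hit
57 → hit
25 → hit
19 → hit
57 → hit
19 → hit
57 → hit
25 → hit
57 → hit
Hits: 14.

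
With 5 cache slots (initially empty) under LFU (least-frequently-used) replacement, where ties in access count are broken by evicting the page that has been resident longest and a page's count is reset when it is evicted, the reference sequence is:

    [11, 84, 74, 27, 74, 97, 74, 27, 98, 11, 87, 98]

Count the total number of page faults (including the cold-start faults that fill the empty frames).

8

11 -> miss, frames {11}
84 -> miss, frames {11,84}
74 -> miss, frames {11,84,74}
27 -> miss, frames {11,84,74,27}
74 -> hit
97 -> miss, frames {11,84,74,27,97}
74 -> hit
27 -> hit
98 -> miss, evict 11, frames {84,74,27,97,98}
11 -> miss, evict 84, frames {74,27,97,98,11}
87 -> miss, evict 97, frames {74,27,98,11,87}
98 -> hit
Page faults: 8.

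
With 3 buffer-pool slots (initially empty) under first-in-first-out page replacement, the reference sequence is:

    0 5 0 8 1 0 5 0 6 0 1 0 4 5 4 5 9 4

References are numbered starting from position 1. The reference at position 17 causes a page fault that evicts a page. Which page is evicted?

0

pos 1: 0: fault, frames {0}
pos 2: 5: fault, frames {0,5}
pos 3: 0: hit
pos 4: 8: fault, frames {0,5,8}
pos 5: 1: fault, evict 0, frames {5,8,1}
pos 6: 0: fault, evict 5, frames {8,1,0}
pos 7: 5: fault, evict 8, frames {1,0,5}
pos 8: 0: hit
pos 9: 6: fault, evict 1, frames {0,5,6}
pos 10: 0: hit
pos 11: 1: fault, evict 0, frames {5,6,1}
pos 12: 0: fault, evict 5, frames {6,1,0}
pos 13: 4: fault, evict 6, frames {1,0,4}
pos 14: 5: fault, evict 1, frames {0,4,5}
pos 15: 4: hit
pos 16: 5: hit
pos 17: 9: fault, evict 0, frames {4,5,9}
At position 17, page 0 is evicted.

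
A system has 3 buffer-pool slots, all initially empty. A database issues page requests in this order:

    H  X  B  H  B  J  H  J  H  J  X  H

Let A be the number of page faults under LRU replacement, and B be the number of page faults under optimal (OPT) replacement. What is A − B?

1

Under LRU: F F F . . F . . . . F . → 5 faults.
Under OPT: F F F . . F . . . . . . → 4 faults.
A − B = 5 − 4 = 1.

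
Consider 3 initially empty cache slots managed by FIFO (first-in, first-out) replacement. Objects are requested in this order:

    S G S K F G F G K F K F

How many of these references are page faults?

S: miss, frames {S}
G: miss, frames {S,G}
S: hit
K: miss, frames {S,G,K}
F: miss, evict S, frames {G,K,F}
G: hit
F: hit
G: hit
K: hit
F: hit
K: hit
F: hit
Page faults: 4.

4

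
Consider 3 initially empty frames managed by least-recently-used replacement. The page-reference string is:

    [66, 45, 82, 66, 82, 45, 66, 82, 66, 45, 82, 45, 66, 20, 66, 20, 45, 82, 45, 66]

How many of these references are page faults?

66: miss, frames [66]
45: miss, frames [66, 45]
82: miss, frames [66, 45, 82]
66: hit
82: hit
45: hit
66: hit
82: hit
66: hit
45: hit
82: hit
45: hit
66: hit
20: miss, evict 82, frames [45, 66, 20]
66: hit
20: hit
45: hit
82: miss, evict 66, frames [20, 45, 82]
45: hit
66: miss, evict 20, frames [82, 45, 66]
Page faults: 6.

6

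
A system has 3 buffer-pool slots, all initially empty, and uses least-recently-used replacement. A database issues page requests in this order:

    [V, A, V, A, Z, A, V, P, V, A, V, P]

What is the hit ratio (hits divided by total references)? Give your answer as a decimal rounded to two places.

V → miss, frames (V)
A → miss, frames (V A)
V → hit
A → hit
Z → miss, frames (V A Z)
A → hit
V → hit
P → miss, evict Z, frames (A V P)
V → hit
A → hit
V → hit
P → hit
Hits: 8 of 12 references → 8/12 = 0.6667.

0.67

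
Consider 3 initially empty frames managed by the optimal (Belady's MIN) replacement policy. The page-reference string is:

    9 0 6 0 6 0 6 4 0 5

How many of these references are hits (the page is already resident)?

9: miss, frames (9)
0: miss, frames (9 0)
6: miss, frames (9 0 6)
0: hit
6: hit
0: hit
6: hit
4: miss, evict 6, frames (9 0 4)
0: hit
5: miss, evict 4, frames (9 0 5)
Hits: 5.

5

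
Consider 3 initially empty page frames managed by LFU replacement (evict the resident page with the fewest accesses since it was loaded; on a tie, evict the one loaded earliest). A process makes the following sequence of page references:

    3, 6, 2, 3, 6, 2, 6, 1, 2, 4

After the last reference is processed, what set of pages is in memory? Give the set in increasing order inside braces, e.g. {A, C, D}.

3 -> fault, frames {3}
6 -> fault, frames {3,6}
2 -> fault, frames {3,6,2}
3 -> hit
6 -> hit
2 -> hit
6 -> hit
1 -> fault, evict 3, frames {6,2,1}
2 -> hit
4 -> fault, evict 1, frames {6,2,4}

{2, 4, 6}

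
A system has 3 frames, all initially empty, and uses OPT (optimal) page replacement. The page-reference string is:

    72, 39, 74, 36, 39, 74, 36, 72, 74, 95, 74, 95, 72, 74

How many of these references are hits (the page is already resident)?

8

72: miss, frames [72]
39: miss, frames [72, 39]
74: miss, frames [72, 39, 74]
36: miss, evict 72, frames [39, 74, 36]
39: hit
74: hit
36: hit
72: miss, evict 36, frames [39, 74, 72]
74: hit
95: miss, evict 39, frames [74, 72, 95]
74: hit
95: hit
72: hit
74: hit
Hits: 8.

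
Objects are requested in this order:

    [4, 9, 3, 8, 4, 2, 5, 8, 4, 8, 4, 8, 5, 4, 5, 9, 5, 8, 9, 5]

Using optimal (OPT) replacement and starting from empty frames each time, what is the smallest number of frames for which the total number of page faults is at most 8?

f=1: 20 faults
f=2: 11 faults
f=3: 7 faults
f=4: 6 faults
f=5: 6 faults
f=6: 6 faults
Smallest f with faults ≤ 8 is 3.

3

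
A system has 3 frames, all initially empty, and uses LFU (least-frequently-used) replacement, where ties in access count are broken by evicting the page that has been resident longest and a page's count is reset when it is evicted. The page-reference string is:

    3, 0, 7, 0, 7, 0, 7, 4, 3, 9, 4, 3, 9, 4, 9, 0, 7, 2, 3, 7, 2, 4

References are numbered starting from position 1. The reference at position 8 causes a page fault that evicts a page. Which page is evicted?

3

pos 1: 3 → fault, frames [3]
pos 2: 0 → fault, frames [3, 0]
pos 3: 7 → fault, frames [3, 0, 7]
pos 4: 0 → hit
pos 5: 7 → hit
pos 6: 0 → hit
pos 7: 7 → hit
pos 8: 4 → fault, evict 3, frames [0, 7, 4]
At position 8, page 3 is evicted.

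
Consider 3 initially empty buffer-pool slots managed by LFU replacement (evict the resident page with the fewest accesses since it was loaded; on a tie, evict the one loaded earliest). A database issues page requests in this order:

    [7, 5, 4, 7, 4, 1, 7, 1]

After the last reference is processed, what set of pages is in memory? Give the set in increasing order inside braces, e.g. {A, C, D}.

7 → miss, frames [7]
5 → miss, frames [7, 5]
4 → miss, frames [7, 5, 4]
7 → hit
4 → hit
1 → miss, evict 5, frames [7, 4, 1]
7 → hit
1 → hit

{1, 4, 7}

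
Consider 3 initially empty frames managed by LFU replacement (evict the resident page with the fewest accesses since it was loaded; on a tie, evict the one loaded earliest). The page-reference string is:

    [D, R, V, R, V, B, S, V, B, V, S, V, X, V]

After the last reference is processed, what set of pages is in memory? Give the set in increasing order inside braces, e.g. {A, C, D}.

{R, V, X}

D: miss, frames [D]
R: miss, frames [D, R]
V: miss, frames [D, R, V]
R: hit
V: hit
B: miss, evict D, frames [R, V, B]
S: miss, evict B, frames [R, V, S]
V: hit
B: miss, evict S, frames [R, V, B]
V: hit
S: miss, evict B, frames [R, V, S]
V: hit
X: miss, evict S, frames [R, V, X]
V: hit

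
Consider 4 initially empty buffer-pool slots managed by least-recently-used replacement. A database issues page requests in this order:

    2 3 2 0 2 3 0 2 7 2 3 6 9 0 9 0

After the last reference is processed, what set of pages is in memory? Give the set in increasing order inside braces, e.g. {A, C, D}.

2: fault, frames {2}
3: fault, frames {2,3}
2: hit
0: fault, frames {3,2,0}
2: hit
3: hit
0: hit
2: hit
7: fault, frames {3,0,2,7}
2: hit
3: hit
6: fault, evict 0, frames {7,2,3,6}
9: fault, evict 7, frames {2,3,6,9}
0: fault, evict 2, frames {3,6,9,0}
9: hit
0: hit

{0, 3, 6, 9}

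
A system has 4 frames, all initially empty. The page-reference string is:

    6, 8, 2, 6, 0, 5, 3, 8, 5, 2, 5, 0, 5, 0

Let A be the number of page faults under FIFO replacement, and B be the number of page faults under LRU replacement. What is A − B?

Under FIFO: F F F . F F F F . F . F F . → 10 faults.
Under LRU: F F F . F F F F . F . F . . → 9 faults.
A − B = 10 − 9 = 1.

1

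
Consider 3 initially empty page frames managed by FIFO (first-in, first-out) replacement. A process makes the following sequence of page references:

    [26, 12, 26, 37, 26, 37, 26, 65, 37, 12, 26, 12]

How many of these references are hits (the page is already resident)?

26 -> miss, frames [26]
12 -> miss, frames [26, 12]
26 -> hit
37 -> miss, frames [26, 12, 37]
26 -> hit
37 -> hit
26 -> hit
65 -> miss, evict 26, frames [12, 37, 65]
37 -> hit
12 -> hit
26 -> miss, evict 12, frames [37, 65, 26]
12 -> miss, evict 37, frames [65, 26, 12]
Hits: 6.

6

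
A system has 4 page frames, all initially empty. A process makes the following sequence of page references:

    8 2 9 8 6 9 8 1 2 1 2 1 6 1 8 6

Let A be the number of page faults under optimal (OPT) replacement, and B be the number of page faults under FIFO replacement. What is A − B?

-1

Under OPT: F F F . F . . F . . . . . . . . → 5 faults.
Under FIFO: F F F . F . . F . . . . . . F . → 6 faults.
A − B = 5 − 6 = -1.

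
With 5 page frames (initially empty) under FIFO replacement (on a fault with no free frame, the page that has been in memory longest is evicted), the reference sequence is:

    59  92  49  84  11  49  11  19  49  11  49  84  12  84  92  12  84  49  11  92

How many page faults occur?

9

59: miss, frames [59]
92: miss, frames [59, 92]
49: miss, frames [59, 92, 49]
84: miss, frames [59, 92, 49, 84]
11: miss, frames [59, 92, 49, 84, 11]
49: hit
11: hit
19: miss, evict 59, frames [92, 49, 84, 11, 19]
49: hit
11: hit
49: hit
84: hit
12: miss, evict 92, frames [49, 84, 11, 19, 12]
84: hit
92: miss, evict 49, frames [84, 11, 19, 12, 92]
12: hit
84: hit
49: miss, evict 84, frames [11, 19, 12, 92, 49]
11: hit
92: hit
Page faults: 9.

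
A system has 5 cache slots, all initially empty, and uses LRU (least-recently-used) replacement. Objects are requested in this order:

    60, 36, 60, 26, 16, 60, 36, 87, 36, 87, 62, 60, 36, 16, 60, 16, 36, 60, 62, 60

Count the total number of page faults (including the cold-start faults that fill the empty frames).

6

60: miss, frames [60]
36: miss, frames [60, 36]
60: hit
26: miss, frames [36, 60, 26]
16: miss, frames [36, 60, 26, 16]
60: hit
36: hit
87: miss, frames [26, 16, 60, 36, 87]
36: hit
87: hit
62: miss, evict 26, frames [16, 60, 36, 87, 62]
60: hit
36: hit
16: hit
60: hit
16: hit
36: hit
60: hit
62: hit
60: hit
Page faults: 6.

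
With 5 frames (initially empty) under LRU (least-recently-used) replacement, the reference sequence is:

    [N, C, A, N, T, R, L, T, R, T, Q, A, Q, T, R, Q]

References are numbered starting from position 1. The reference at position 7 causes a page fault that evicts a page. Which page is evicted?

pos 1: N → fault, frames (N)
pos 2: C → fault, frames (N C)
pos 3: A → fault, frames (N C A)
pos 4: N → hit
pos 5: T → fault, frames (C A N T)
pos 6: R → fault, frames (C A N T R)
pos 7: L → fault, evict C, frames (A N T R L)
At position 7, page C is evicted.

C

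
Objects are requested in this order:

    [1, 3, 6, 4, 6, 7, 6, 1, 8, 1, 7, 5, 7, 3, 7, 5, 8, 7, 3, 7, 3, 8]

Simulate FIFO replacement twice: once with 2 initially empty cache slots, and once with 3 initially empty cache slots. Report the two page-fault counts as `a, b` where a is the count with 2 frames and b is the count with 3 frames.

17, 11

2 frames: F F F F . F F F F . F F . F F F F F F . . F → 17 faults.
3 frames: F F F F . F . F F . . F F F . . F . . . . . → 11 faults.
11 < 17: adding a frame reduced faults, as is typical.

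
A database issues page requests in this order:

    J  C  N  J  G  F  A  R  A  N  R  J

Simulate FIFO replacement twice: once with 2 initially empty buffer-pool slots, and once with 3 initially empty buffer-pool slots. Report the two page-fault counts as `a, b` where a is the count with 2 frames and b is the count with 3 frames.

2 frames: F F F F F F F F . F . F → 10 faults.
3 frames: F F F . F F F F . F . F → 9 faults.
9 < 10: adding a frame reduced faults, as is typical.

10, 9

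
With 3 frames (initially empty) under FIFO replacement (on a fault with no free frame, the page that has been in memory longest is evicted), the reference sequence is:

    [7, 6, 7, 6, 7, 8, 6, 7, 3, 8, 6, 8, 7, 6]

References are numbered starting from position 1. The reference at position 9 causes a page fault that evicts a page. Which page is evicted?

7

pos 1: 7 → miss, frames (7)
pos 2: 6 → miss, frames (7 6)
pos 3: 7 → hit
pos 4: 6 → hit
pos 5: 7 → hit
pos 6: 8 → miss, frames (7 6 8)
pos 7: 6 → hit
pos 8: 7 → hit
pos 9: 3 → miss, evict 7, frames (6 8 3)
At position 9, page 7 is evicted.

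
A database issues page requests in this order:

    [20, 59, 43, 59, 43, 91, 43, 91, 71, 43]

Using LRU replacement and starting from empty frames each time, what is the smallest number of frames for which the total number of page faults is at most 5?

f=1: 10 faults
f=2: 6 faults
f=3: 5 faults
f=4: 5 faults
f=5: 5 faults
Smallest f with faults ≤ 5 is 3.

3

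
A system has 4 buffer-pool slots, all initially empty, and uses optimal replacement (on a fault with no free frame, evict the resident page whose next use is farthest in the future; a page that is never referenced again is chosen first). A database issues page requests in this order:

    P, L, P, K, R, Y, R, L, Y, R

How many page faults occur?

5

P: fault, frames [P]
L: fault, frames [P, L]
P: hit
K: fault, frames [P, L, K]
R: fault, frames [P, L, K, R]
Y: fault, evict K, frames [P, L, R, Y]
R: hit
L: hit
Y: hit
R: hit
Page faults: 5.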